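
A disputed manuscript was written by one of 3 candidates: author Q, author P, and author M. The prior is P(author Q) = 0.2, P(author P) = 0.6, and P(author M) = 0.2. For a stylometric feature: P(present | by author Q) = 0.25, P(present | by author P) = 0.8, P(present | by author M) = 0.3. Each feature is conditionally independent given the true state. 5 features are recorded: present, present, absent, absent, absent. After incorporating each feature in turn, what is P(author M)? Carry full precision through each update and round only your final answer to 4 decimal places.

0.4252

Each posterior becomes the prior for the next update.
After 'present': normaliser = 0.25·0.2000 + 0.8·0.6000 + 0.3·0.2000; P(author Q) ≈ 0.0847, P(author P) ≈ 0.8136, P(author M) ≈ 0.1017
After 'present': normaliser = 0.25·0.0847 + 0.8·0.8136 + 0.3·0.1017; P(author Q) ≈ 0.0302, P(author P) ≈ 0.9264, P(author M) ≈ 0.0434
After 'absent': normaliser = 0.75·0.0302 + 0.2·0.9264 + 0.7·0.0434; P(author Q) ≈ 0.0949, P(author P) ≈ 0.7775, P(author M) ≈ 0.1276
After 'absent': normaliser = 0.75·0.0949 + 0.2·0.7775 + 0.7·0.1276; P(author Q) ≈ 0.2253, P(author P) ≈ 0.4921, P(author M) ≈ 0.2826
After 'absent': normaliser = 0.75·0.2253 + 0.2·0.4921 + 0.7·0.2826; P(author Q) ≈ 0.3632, P(author P) ≈ 0.2116, P(author M) ≈ 0.4252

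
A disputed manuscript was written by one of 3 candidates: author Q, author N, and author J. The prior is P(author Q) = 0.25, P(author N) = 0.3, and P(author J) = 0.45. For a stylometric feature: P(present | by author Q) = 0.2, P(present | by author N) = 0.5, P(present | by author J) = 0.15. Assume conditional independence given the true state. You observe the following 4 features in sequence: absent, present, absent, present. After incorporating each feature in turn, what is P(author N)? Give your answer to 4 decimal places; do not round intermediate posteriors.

0.5775

After 'absent': normaliser = 0.8·0.2500 + 0.5·0.3000 + 0.85·0.4500; P(author Q) ≈ 0.2730, P(author N) ≈ 0.2048, P(author J) ≈ 0.5222
After 'present': normaliser = 0.2·0.2730 + 0.5·0.2048 + 0.15·0.5222; P(author Q) ≈ 0.2321, P(author N) ≈ 0.4351, P(author J) ≈ 0.3328
After 'absent': normaliser = 0.8·0.2321 + 0.5·0.4351 + 0.85·0.3328; P(author Q) ≈ 0.2706, P(author N) ≈ 0.3171, P(author J) ≈ 0.4124
After 'present': normaliser = 0.2·0.2706 + 0.5·0.3171 + 0.15·0.4124; P(author Q) ≈ 0.1971, P(author N) ≈ 0.5775, P(author J) ≈ 0.2253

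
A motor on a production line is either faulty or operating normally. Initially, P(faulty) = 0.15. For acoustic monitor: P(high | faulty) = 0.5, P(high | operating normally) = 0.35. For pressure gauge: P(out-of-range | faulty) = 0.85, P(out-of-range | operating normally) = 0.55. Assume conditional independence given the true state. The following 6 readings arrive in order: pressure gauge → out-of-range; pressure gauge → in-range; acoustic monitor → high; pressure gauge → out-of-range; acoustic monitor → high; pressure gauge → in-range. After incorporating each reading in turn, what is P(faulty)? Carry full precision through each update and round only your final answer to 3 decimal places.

0.087

Each posterior becomes the prior for the next update.
After pressure gauge='out-of-range': P(faulty) = 0.85·0.1500 / (0.85·0.1500 + 0.55·0.8500) ≈ 0.2143
After pressure gauge='in-range': P(faulty) = 0.15·0.2143 / (0.15·0.2143 + 0.45·0.7857) ≈ 0.0833
After acoustic monitor='high': P(faulty) = 0.5·0.0833 / (0.5·0.0833 + 0.35·0.9167) ≈ 0.1149
After pressure gauge='out-of-range': P(faulty) = 0.85·0.1149 / (0.85·0.1149 + 0.55·0.8851) ≈ 0.1672
After acoustic monitor='high': P(faulty) = 0.5·0.1672 / (0.5·0.1672 + 0.35·0.8328) ≈ 0.2228
After pressure gauge='in-range': P(faulty) = 0.15·0.2228 / (0.15·0.2228 + 0.45·0.7772) ≈ 0.0872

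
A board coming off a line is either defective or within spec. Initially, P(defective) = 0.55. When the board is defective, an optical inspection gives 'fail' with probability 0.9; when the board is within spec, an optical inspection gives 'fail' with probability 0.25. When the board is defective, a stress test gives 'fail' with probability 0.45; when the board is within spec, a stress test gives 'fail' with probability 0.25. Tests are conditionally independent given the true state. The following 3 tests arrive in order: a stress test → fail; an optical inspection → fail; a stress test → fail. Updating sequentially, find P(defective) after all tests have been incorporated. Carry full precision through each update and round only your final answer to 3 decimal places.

After a stress test='fail': P(defective) = 0.45·0.5500 / (0.45·0.5500 + 0.25·0.4500) ≈ 0.6875
After an optical inspection='fail': P(defective) = 0.9·0.6875 / (0.9·0.6875 + 0.25·0.3125) ≈ 0.8879
After a stress test='fail': P(defective) = 0.45·0.8879 / (0.45·0.8879 + 0.25·0.1121) ≈ 0.9345

0.934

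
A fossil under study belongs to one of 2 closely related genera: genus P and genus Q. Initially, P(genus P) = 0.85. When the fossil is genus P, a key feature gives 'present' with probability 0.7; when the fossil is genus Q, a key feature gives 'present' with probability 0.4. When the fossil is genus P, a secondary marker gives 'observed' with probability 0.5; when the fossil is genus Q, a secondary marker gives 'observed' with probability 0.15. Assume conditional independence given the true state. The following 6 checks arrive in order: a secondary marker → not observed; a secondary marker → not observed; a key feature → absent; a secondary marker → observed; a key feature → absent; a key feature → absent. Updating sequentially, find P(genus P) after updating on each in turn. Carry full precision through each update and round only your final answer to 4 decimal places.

After a secondary marker='not observed': P(genus P) = 0.5·0.8500 / (0.5·0.8500 + 0.85·0.1500) ≈ 0.7692
After a secondary marker='not observed': P(genus P) = 0.5·0.7692 / (0.5·0.7692 + 0.85·0.2308) ≈ 0.6623
After a key feature='absent': P(genus P) = 0.3·0.6623 / (0.3·0.6623 + 0.6·0.3377) ≈ 0.4950
After a secondary marker='observed': P(genus P) = 0.5·0.4950 / (0.5·0.4950 + 0.15·0.5050) ≈ 0.7657
After a key feature='absent': P(genus P) = 0.3·0.7657 / (0.3·0.7657 + 0.6·0.2343) ≈ 0.6203
After a key feature='absent': P(genus P) = 0.3·0.6203 / (0.3·0.6203 + 0.6·0.3797) ≈ 0.4496

0.4496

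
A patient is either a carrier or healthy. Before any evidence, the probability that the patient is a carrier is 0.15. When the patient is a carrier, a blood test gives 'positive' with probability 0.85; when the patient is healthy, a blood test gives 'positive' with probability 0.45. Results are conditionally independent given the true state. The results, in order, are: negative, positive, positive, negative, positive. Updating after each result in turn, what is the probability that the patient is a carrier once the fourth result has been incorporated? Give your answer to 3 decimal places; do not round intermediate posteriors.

Apply Bayes' rule sequentially, carrying P(carrier) forward.
After 'negative': P(carrier) = 0.15·0.1500 / (0.15·0.1500 + 0.55·0.8500) ≈ 0.0459
After 'positive': P(carrier) = 0.85·0.0459 / (0.85·0.0459 + 0.45·0.9541) ≈ 0.0833
After 'positive': P(carrier) = 0.85·0.0833 / (0.85·0.0833 + 0.45·0.9167) ≈ 0.1466
After 'negative': P(carrier) = 0.15·0.1466 / (0.15·0.1466 + 0.55·0.8534) ≈ 0.0447

0.045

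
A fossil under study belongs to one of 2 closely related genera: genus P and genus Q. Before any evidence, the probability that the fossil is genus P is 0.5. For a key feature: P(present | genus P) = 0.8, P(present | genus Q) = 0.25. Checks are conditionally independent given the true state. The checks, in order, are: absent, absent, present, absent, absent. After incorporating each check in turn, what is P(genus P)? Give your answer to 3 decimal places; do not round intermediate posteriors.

After 'absent': P(genus P) = 0.2·0.5000 / (0.2·0.5000 + 0.75·0.5000) ≈ 0.2105
After 'absent': P(genus P) = 0.2·0.2105 / (0.2·0.2105 + 0.75·0.7895) ≈ 0.0664
After 'present': P(genus P) = 0.8·0.0664 / (0.8·0.0664 + 0.25·0.9336) ≈ 0.1854
After 'absent': P(genus P) = 0.2·0.1854 / (0.2·0.1854 + 0.75·0.8146) ≈ 0.0572
After 'absent': P(genus P) = 0.2·0.0572 / (0.2·0.0572 + 0.75·0.9428) ≈ 0.0159

0.016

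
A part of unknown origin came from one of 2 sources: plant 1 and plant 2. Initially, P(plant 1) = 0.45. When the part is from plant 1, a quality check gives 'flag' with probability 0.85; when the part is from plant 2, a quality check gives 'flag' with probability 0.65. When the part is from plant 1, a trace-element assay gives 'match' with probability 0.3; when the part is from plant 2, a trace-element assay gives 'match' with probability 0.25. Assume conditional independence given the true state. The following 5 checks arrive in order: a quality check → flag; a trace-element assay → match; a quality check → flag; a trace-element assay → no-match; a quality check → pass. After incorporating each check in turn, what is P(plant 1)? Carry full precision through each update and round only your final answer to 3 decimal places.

After a quality check='flag': P(plant 1) = 0.85·0.4500 / (0.85·0.4500 + 0.65·0.5500) ≈ 0.5169
After a trace-element assay='match': P(plant 1) = 0.3·0.5169 / (0.3·0.5169 + 0.25·0.4831) ≈ 0.5622
After a quality check='flag': P(plant 1) = 0.85·0.5622 / (0.85·0.5622 + 0.65·0.4378) ≈ 0.6267
After a trace-element assay='no-match': P(plant 1) = 0.7·0.6267 / (0.7·0.6267 + 0.75·0.3733) ≈ 0.6104
After a quality check='pass': P(plant 1) = 0.15·0.6104 / (0.15·0.6104 + 0.35·0.3896) ≈ 0.4018

0.402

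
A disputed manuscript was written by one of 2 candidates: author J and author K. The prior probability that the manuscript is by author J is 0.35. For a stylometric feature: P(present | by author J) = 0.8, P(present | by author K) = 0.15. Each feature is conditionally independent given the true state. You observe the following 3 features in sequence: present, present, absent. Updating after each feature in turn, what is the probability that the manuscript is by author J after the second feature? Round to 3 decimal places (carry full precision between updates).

0.939

Each posterior becomes the prior for the next update.
After 'present': P(author J) = 0.8·0.3500 / (0.8·0.3500 + 0.15·0.6500) ≈ 0.7417
After 'present': P(author J) = 0.8·0.7417 / (0.8·0.7417 + 0.15·0.2583) ≈ 0.9387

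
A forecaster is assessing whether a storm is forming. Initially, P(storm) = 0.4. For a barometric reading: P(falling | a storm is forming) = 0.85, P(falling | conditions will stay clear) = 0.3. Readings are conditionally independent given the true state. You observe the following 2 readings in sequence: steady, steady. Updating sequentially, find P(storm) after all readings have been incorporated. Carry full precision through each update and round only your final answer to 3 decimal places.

0.030

After 'steady': P(storm) = 0.15·0.4000 / (0.15·0.4000 + 0.7·0.6000) ≈ 0.1250
After 'steady': P(storm) = 0.15·0.1250 / (0.15·0.1250 + 0.7·0.8750) ≈ 0.0297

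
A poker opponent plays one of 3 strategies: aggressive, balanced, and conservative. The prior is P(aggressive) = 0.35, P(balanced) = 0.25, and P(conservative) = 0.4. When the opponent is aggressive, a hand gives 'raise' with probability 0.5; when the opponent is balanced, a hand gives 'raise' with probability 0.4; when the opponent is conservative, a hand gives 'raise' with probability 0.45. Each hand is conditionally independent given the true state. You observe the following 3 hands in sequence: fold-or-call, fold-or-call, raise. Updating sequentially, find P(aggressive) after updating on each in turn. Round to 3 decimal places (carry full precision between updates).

0.326

After 'fold-or-call': normaliser = 0.5·0.3500 + 0.6·0.2500 + 0.55·0.4000; P(aggressive) ≈ 0.3211, P(balanced) ≈ 0.2752, P(conservative) ≈ 0.4037
After 'fold-or-call': normaliser = 0.5·0.3211 + 0.6·0.2752 + 0.55·0.4037; P(aggressive) ≈ 0.2931, P(balanced) ≈ 0.3015, P(conservative) ≈ 0.4054
After 'raise': normaliser = 0.5·0.2931 + 0.4·0.3015 + 0.45·0.4054; P(aggressive) ≈ 0.3260, P(balanced) ≈ 0.2683, P(conservative) ≈ 0.4057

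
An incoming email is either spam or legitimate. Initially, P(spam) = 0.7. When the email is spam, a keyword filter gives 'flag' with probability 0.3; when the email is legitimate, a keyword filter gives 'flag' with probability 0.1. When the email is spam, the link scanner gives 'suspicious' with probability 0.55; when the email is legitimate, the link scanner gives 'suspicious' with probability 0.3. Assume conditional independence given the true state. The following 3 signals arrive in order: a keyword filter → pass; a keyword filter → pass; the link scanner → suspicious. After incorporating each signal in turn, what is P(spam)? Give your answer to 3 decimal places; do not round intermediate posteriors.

0.721

After a keyword filter='pass': P(spam) = 0.7·0.7000 / (0.7·0.7000 + 0.9·0.3000) ≈ 0.6447
After a keyword filter='pass': P(spam) = 0.7·0.6447 / (0.7·0.6447 + 0.9·0.3553) ≈ 0.5853
After the link scanner='suspicious': P(spam) = 0.55·0.5853 / (0.55·0.5853 + 0.3·0.4147) ≈ 0.7213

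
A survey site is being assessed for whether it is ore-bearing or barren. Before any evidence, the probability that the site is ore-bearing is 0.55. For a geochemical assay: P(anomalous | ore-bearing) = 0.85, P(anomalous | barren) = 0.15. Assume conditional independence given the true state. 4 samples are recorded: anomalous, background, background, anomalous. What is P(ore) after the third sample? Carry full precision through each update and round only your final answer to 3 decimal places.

Each posterior becomes the prior for the next update.
After 'anomalous': P(ore) = 0.85·0.5500 / (0.85·0.5500 + 0.15·0.4500) ≈ 0.8738
After 'background': P(ore) = 0.15·0.8738 / (0.15·0.8738 + 0.85·0.1262) ≈ 0.5500
After 'background': P(ore) = 0.15·0.5500 / (0.15·0.5500 + 0.85·0.4500) ≈ 0.1774

0.177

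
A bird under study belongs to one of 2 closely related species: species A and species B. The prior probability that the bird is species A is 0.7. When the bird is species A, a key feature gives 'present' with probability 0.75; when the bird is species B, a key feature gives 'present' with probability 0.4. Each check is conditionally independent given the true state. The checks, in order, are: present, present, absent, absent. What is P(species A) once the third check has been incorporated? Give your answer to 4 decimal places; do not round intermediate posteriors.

After 'present': P(species A) = 0.75·0.7000 / (0.75·0.7000 + 0.4·0.3000) ≈ 0.8140
After 'present': P(species A) = 0.75·0.8140 / (0.75·0.8140 + 0.4·0.1860) ≈ 0.8913
After 'absent': P(species A) = 0.25·0.8913 / (0.25·0.8913 + 0.6·0.1087) ≈ 0.7737

0.7737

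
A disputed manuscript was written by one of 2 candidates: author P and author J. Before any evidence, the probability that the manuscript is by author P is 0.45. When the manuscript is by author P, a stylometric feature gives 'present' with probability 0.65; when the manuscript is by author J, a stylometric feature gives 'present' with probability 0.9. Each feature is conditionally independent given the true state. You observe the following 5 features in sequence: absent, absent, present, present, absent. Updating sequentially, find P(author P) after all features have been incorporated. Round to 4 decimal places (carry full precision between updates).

Apply Bayes' rule sequentially, carrying P(author P) forward.
After 'absent': P(author P) = 0.35·0.4500 / (0.35·0.4500 + 0.1·0.5500) ≈ 0.7412
After 'absent': P(author P) = 0.35·0.7412 / (0.35·0.7412 + 0.1·0.2588) ≈ 0.9093
After 'present': P(author P) = 0.65·0.9093 / (0.65·0.9093 + 0.9·0.0907) ≈ 0.8786
After 'present': P(author P) = 0.65·0.8786 / (0.65·0.8786 + 0.9·0.1214) ≈ 0.8394
After 'absent': P(author P) = 0.35·0.8394 / (0.35·0.8394 + 0.1·0.1606) ≈ 0.9482

0.9482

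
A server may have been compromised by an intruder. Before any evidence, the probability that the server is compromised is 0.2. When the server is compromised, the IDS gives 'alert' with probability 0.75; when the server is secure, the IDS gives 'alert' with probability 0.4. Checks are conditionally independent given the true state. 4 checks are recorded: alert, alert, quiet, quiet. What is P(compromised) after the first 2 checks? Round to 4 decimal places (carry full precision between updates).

After 'alert': P(compromised) = 0.75·0.2000 / (0.75·0.2000 + 0.4·0.8000) ≈ 0.3191
After 'alert': P(compromised) = 0.75·0.3191 / (0.75·0.3191 + 0.4·0.6809) ≈ 0.4678

0.4678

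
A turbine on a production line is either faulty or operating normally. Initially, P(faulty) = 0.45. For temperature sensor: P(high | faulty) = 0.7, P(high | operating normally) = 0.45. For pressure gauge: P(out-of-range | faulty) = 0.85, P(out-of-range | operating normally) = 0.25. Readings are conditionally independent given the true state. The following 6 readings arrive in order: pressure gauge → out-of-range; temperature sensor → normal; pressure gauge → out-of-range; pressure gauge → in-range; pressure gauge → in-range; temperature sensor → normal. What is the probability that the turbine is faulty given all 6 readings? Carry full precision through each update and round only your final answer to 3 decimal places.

0.101

After pressure gauge='out-of-range': P(faulty) = 0.85·0.4500 / (0.85·0.4500 + 0.25·0.5500) ≈ 0.7356
After temperature sensor='normal': P(faulty) = 0.3·0.7356 / (0.3·0.7356 + 0.55·0.2644) ≈ 0.6028
After pressure gauge='out-of-range': P(faulty) = 0.85·0.6028 / (0.85·0.6028 + 0.25·0.3972) ≈ 0.8376
After pressure gauge='in-range': P(faulty) = 0.15·0.8376 / (0.15·0.8376 + 0.75·0.1624) ≈ 0.5078
After pressure gauge='in-range': P(faulty) = 0.15·0.5078 / (0.15·0.5078 + 0.75·0.4922) ≈ 0.1711
After temperature sensor='normal': P(faulty) = 0.3·0.1711 / (0.3·0.1711 + 0.55·0.8289) ≈ 0.1012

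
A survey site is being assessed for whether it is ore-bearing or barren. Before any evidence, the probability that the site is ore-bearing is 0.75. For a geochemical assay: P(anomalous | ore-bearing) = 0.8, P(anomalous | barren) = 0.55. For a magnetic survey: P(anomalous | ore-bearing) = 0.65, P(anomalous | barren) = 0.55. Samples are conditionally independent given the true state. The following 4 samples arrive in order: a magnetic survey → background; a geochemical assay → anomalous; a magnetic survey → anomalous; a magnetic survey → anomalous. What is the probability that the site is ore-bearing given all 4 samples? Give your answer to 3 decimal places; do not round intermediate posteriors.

0.826

Each posterior becomes the prior for the next update.
After a magnetic survey='background': P(ore) = 0.35·0.7500 / (0.35·0.7500 + 0.45·0.2500) ≈ 0.7000
After a geochemical assay='anomalous': P(ore) = 0.8·0.7000 / (0.8·0.7000 + 0.55·0.3000) ≈ 0.7724
After a magnetic survey='anomalous': P(ore) = 0.65·0.7724 / (0.65·0.7724 + 0.55·0.2276) ≈ 0.8004
After a magnetic survey='anomalous': P(ore) = 0.65·0.8004 / (0.65·0.8004 + 0.55·0.1996) ≈ 0.8258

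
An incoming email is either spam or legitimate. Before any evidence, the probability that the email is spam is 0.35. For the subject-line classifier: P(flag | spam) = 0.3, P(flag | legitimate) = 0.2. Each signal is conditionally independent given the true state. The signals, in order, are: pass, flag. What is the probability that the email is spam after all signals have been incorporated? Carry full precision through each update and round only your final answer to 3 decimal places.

After 'pass': P(spam) = 0.7·0.3500 / (0.7·0.3500 + 0.8·0.6500) ≈ 0.3203
After 'flag': P(spam) = 0.3·0.3203 / (0.3·0.3203 + 0.2·0.6797) ≈ 0.4141

0.414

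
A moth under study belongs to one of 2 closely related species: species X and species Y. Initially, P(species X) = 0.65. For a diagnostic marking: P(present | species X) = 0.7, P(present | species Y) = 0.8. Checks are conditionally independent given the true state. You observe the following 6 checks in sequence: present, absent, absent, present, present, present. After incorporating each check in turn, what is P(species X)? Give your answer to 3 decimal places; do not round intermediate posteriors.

After 'present': P(species X) = 0.7·0.6500 / (0.7·0.6500 + 0.8·0.3500) ≈ 0.6190
After 'absent': P(species X) = 0.3·0.6190 / (0.3·0.6190 + 0.2·0.3810) ≈ 0.7091
After 'absent': P(species X) = 0.3·0.7091 / (0.3·0.7091 + 0.2·0.2909) ≈ 0.7852
After 'present': P(species X) = 0.7·0.7852 / (0.7·0.7852 + 0.8·0.2148) ≈ 0.7619
After 'present': P(species X) = 0.7·0.7619 / (0.7·0.7619 + 0.8·0.2381) ≈ 0.7368
After 'present': P(species X) = 0.7·0.7368 / (0.7·0.7368 + 0.8·0.2632) ≈ 0.7101

0.710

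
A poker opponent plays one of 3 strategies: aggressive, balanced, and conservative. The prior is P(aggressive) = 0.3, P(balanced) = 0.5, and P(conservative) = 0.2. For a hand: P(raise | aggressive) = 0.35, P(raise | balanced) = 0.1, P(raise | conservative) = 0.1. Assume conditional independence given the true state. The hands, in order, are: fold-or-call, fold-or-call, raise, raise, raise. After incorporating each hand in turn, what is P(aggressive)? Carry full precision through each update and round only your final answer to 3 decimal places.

0.906

After 'fold-or-call': normaliser = 0.65·0.3000 + 0.9·0.5000 + 0.9·0.2000; P(aggressive) ≈ 0.2364, P(balanced) ≈ 0.5455, P(conservative) ≈ 0.2182
After 'fold-or-call': normaliser = 0.65·0.2364 + 0.9·0.5455 + 0.9·0.2182; P(aggressive) ≈ 0.1827, P(balanced) ≈ 0.5838, P(conservative) ≈ 0.2335
After 'raise': normaliser = 0.35·0.1827 + 0.1·0.5838 + 0.1·0.2335; P(aggressive) ≈ 0.4390, P(balanced) ≈ 0.4007, P(conservative) ≈ 0.1603
After 'raise': normaliser = 0.35·0.4390 + 0.1·0.4007 + 0.1·0.1603; P(aggressive) ≈ 0.7325, P(balanced) ≈ 0.1911, P(conservative) ≈ 0.0764
After 'raise': normaliser = 0.35·0.7325 + 0.1·0.1911 + 0.1·0.0764; P(aggressive) ≈ 0.9055, P(balanced) ≈ 0.0675, P(conservative) ≈ 0.0270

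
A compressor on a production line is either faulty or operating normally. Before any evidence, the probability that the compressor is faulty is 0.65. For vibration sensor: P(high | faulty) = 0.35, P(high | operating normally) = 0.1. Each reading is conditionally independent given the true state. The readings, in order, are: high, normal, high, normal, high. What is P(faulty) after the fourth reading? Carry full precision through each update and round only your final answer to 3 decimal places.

Apply Bayes' rule sequentially, carrying P(faulty) forward.
After 'high': P(faulty) = 0.35·0.6500 / (0.35·0.6500 + 0.1·0.3500) ≈ 0.8667
After 'normal': P(faulty) = 0.65·0.8667 / (0.65·0.8667 + 0.9·0.1333) ≈ 0.8244
After 'high': P(faulty) = 0.35·0.8244 / (0.35·0.8244 + 0.1·0.1756) ≈ 0.9426
After 'normal': P(faulty) = 0.65·0.9426 / (0.65·0.9426 + 0.9·0.0574) ≈ 0.9223

0.922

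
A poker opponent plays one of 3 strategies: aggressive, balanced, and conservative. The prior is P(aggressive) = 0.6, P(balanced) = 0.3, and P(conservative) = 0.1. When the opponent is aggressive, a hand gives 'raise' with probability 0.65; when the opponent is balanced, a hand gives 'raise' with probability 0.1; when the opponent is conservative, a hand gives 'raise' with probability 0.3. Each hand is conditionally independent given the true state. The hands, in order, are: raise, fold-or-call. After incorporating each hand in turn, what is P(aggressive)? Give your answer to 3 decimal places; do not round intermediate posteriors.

After 'raise': normaliser = 0.65·0.6000 + 0.1·0.3000 + 0.3·0.1000; P(aggressive) ≈ 0.8667, P(balanced) ≈ 0.0667, P(conservative) ≈ 0.0667
After 'fold-or-call': normaliser = 0.35·0.8667 + 0.9·0.0667 + 0.7·0.0667; P(aggressive) ≈ 0.7398, P(balanced) ≈ 0.1463, P(conservative) ≈ 0.1138

0.740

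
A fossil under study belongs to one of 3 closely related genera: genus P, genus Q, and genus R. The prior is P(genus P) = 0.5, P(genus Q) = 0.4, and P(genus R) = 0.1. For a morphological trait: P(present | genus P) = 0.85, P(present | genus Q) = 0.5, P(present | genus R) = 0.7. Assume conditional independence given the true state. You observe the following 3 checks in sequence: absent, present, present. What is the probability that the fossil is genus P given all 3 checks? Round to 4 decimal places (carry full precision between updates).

Apply Bayes' rule sequentially, carrying P(genus P) forward.
After 'absent': normaliser = 0.15·0.5000 + 0.5·0.4000 + 0.3·0.1000; P(genus P) ≈ 0.2459, P(genus Q) ≈ 0.6557, P(genus R) ≈ 0.0984
After 'present': normaliser = 0.85·0.2459 + 0.5·0.6557 + 0.7·0.0984; P(genus P) ≈ 0.3451, P(genus Q) ≈ 0.5413, P(genus R) ≈ 0.1137
After 'present': normaliser = 0.85·0.3451 + 0.5·0.5413 + 0.7·0.1137; P(genus P) ≈ 0.4558, P(genus Q) ≈ 0.4206, P(genus R) ≈ 0.1236

0.4558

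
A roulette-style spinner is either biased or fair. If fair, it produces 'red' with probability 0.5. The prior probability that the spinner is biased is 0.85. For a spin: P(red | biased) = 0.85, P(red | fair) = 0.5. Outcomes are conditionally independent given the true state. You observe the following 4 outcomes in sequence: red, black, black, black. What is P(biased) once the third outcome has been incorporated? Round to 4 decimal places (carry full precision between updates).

0.4644

After 'red': P(biased) = 0.85·0.8500 / (0.85·0.8500 + 0.5·0.1500) ≈ 0.9060
After 'black': P(biased) = 0.15·0.9060 / (0.15·0.9060 + 0.5·0.0940) ≈ 0.7429
After 'black': P(biased) = 0.15·0.7429 / (0.15·0.7429 + 0.5·0.2571) ≈ 0.4644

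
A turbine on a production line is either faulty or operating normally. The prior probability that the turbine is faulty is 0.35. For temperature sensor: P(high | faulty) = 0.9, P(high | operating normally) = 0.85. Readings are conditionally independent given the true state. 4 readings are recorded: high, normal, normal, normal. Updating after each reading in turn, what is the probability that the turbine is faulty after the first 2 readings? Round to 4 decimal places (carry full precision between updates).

Apply Bayes' rule sequentially, carrying P(faulty) forward.
After 'high': P(faulty) = 0.9·0.3500 / (0.9·0.3500 + 0.85·0.6500) ≈ 0.3631
After 'normal': P(faulty) = 0.1·0.3631 / (0.1·0.3631 + 0.15·0.6369) ≈ 0.2754

0.2754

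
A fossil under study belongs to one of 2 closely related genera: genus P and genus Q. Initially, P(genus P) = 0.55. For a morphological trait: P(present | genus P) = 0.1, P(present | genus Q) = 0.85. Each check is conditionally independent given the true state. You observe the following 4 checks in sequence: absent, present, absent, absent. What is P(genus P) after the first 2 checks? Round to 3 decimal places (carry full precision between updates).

0.463

After 'absent': P(genus P) = 0.9·0.5500 / (0.9·0.5500 + 0.15·0.4500) ≈ 0.8800
After 'present': P(genus P) = 0.1·0.8800 / (0.1·0.8800 + 0.85·0.1200) ≈ 0.4632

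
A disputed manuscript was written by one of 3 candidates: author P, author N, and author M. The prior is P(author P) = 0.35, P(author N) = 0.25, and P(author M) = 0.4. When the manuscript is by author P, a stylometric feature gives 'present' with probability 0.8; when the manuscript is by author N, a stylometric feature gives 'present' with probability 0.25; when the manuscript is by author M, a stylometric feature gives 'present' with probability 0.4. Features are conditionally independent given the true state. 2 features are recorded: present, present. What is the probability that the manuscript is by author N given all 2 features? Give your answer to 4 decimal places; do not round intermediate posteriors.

0.0515

After 'present': normaliser = 0.8·0.3500 + 0.25·0.2500 + 0.4·0.4000; P(author P) ≈ 0.5572, P(author N) ≈ 0.1244, P(author M) ≈ 0.3184
After 'present': normaliser = 0.8·0.5572 + 0.25·0.1244 + 0.4·0.3184; P(author P) ≈ 0.7378, P(author N) ≈ 0.0515, P(author M) ≈ 0.2108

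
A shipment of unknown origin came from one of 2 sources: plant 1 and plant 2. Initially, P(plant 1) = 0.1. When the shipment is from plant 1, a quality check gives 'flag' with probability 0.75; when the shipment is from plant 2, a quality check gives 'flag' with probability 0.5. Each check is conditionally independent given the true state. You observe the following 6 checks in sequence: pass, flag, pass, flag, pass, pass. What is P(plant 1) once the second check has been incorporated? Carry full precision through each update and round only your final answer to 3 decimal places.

0.077

After 'pass': P(plant 1) = 0.25·0.1000 / (0.25·0.1000 + 0.5·0.9000) ≈ 0.0526
After 'flag': P(plant 1) = 0.75·0.0526 / (0.75·0.0526 + 0.5·0.9474) ≈ 0.0769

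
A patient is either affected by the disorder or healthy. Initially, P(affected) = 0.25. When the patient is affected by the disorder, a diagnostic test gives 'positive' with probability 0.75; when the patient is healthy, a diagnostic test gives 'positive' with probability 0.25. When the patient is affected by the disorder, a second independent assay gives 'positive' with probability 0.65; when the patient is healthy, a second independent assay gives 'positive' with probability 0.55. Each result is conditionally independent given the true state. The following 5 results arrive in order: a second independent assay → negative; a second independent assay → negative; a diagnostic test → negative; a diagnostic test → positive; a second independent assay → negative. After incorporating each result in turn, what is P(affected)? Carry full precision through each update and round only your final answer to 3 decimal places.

0.136

After a second independent assay='negative': P(affected) = 0.35·0.2500 / (0.35·0.2500 + 0.45·0.7500) ≈ 0.2059
After a second independent assay='negative': P(affected) = 0.35·0.2059 / (0.35·0.2059 + 0.45·0.7941) ≈ 0.1678
After a diagnostic test='negative': P(affected) = 0.25·0.1678 / (0.25·0.1678 + 0.75·0.8322) ≈ 0.0630
After a diagnostic test='positive': P(affected) = 0.75·0.0630 / (0.75·0.0630 + 0.25·0.9370) ≈ 0.1678
After a second independent assay='negative': P(affected) = 0.35·0.1678 / (0.35·0.1678 + 0.45·0.8322) ≈ 0.1356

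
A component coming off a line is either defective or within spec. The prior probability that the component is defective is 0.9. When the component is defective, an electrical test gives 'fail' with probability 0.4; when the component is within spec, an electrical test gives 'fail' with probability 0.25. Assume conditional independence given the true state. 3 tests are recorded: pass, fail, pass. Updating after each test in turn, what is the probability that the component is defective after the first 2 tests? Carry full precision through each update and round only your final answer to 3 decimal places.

After 'pass': P(defective) = 0.6·0.9000 / (0.6·0.9000 + 0.75·0.1000) ≈ 0.8780
After 'fail': P(defective) = 0.4·0.8780 / (0.4·0.8780 + 0.25·0.1220) ≈ 0.9201

0.920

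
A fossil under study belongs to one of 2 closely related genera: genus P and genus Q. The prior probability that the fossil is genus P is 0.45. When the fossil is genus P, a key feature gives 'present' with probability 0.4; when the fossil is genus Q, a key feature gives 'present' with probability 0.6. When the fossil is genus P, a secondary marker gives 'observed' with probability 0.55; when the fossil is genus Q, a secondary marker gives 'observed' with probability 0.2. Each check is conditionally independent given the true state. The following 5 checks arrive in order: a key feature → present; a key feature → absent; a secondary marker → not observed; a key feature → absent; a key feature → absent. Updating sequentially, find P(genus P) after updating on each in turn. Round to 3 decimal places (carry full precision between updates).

0.509

Apply Bayes' rule sequentially, carrying P(genus P) forward.
After a key feature='present': P(genus P) = 0.4·0.4500 / (0.4·0.4500 + 0.6·0.5500) ≈ 0.3529
After a key feature='absent': P(genus P) = 0.6·0.3529 / (0.6·0.3529 + 0.4·0.6471) ≈ 0.4500
After a secondary marker='not observed': P(genus P) = 0.45·0.4500 / (0.45·0.4500 + 0.8·0.5500) ≈ 0.3152
After a key feature='absent': P(genus P) = 0.6·0.3152 / (0.6·0.3152 + 0.4·0.6848) ≈ 0.4084
After a key feature='absent': P(genus P) = 0.6·0.4084 / (0.6·0.4084 + 0.4·0.5916) ≈ 0.5087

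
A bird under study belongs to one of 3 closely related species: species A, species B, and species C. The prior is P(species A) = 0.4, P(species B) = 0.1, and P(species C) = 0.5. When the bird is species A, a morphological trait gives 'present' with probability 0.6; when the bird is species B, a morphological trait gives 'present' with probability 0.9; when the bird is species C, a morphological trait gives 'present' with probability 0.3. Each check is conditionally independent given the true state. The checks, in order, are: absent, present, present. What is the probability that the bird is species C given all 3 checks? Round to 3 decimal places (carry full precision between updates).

After 'absent': normaliser = 0.4·0.4000 + 0.1·0.1000 + 0.7·0.5000; P(species A) ≈ 0.3077, P(species B) ≈ 0.0192, P(species C) ≈ 0.6731
After 'present': normaliser = 0.6·0.3077 + 0.9·0.0192 + 0.3·0.6731; P(species A) ≈ 0.4571, P(species B) ≈ 0.0429, P(species C) ≈ 0.5000
After 'present': normaliser = 0.6·0.4571 + 0.9·0.0429 + 0.3·0.5000; P(species A) ≈ 0.5926, P(species B) ≈ 0.0833, P(species C) ≈ 0.3241

0.324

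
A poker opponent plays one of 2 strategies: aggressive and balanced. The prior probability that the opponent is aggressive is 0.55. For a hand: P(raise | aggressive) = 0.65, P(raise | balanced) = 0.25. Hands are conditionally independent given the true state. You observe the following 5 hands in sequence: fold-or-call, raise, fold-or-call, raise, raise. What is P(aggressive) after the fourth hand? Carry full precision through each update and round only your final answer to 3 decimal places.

0.643

Apply Bayes' rule sequentially, carrying P(aggressive) forward.
After 'fold-or-call': P(aggressive) = 0.35·0.5500 / (0.35·0.5500 + 0.75·0.4500) ≈ 0.3632
After 'raise': P(aggressive) = 0.65·0.3632 / (0.65·0.3632 + 0.25·0.6368) ≈ 0.5973
After 'fold-or-call': P(aggressive) = 0.35·0.5973 / (0.35·0.5973 + 0.75·0.4027) ≈ 0.4090
After 'raise': P(aggressive) = 0.65·0.4090 / (0.65·0.4090 + 0.25·0.5910) ≈ 0.6428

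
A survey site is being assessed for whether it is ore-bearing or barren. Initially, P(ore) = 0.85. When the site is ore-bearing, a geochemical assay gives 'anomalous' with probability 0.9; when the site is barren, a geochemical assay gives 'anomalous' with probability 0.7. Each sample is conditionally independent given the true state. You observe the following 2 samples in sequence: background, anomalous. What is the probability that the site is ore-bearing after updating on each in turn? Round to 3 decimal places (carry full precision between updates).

After 'background': P(ore) = 0.1·0.8500 / (0.1·0.8500 + 0.3·0.1500) ≈ 0.6538
After 'anomalous': P(ore) = 0.9·0.6538 / (0.9·0.6538 + 0.7·0.3462) ≈ 0.7083

0.708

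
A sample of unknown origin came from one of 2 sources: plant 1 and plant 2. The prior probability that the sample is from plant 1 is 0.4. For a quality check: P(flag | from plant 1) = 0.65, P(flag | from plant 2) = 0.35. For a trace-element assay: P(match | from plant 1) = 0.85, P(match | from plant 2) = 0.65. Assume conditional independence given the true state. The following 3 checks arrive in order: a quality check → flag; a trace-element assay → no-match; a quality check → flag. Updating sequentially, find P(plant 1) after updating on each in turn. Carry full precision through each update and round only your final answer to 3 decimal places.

After a quality check='flag': P(plant 1) = 0.65·0.4000 / (0.65·0.4000 + 0.35·0.6000) ≈ 0.5532
After a trace-element assay='no-match': P(plant 1) = 0.15·0.5532 / (0.15·0.5532 + 0.35·0.4468) ≈ 0.3467
After a quality check='flag': P(plant 1) = 0.65·0.3467 / (0.65·0.3467 + 0.35·0.6533) ≈ 0.4963

0.496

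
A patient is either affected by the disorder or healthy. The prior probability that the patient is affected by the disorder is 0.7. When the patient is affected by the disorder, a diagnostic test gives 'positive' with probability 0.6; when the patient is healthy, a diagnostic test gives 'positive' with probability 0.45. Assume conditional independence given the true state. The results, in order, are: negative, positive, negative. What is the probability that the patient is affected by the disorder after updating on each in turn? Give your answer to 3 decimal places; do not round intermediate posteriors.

Apply Bayes' rule sequentially, carrying P(affected) forward.
After 'negative': P(affected) = 0.4·0.7000 / (0.4·0.7000 + 0.55·0.3000) ≈ 0.6292
After 'positive': P(affected) = 0.6·0.6292 / (0.6·0.6292 + 0.45·0.3708) ≈ 0.6935
After 'negative': P(affected) = 0.4·0.6935 / (0.4·0.6935 + 0.55·0.3065) ≈ 0.6220

0.622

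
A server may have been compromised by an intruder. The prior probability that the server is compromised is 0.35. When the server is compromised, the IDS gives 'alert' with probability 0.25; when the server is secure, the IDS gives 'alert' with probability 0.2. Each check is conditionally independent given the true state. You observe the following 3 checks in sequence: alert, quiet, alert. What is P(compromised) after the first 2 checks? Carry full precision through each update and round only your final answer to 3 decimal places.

0.387

Apply Bayes' rule sequentially, carrying P(compromised) forward.
After 'alert': P(compromised) = 0.25·0.3500 / (0.25·0.3500 + 0.2·0.6500) ≈ 0.4023
After 'quiet': P(compromised) = 0.75·0.4023 / (0.75·0.4023 + 0.8·0.5977) ≈ 0.3869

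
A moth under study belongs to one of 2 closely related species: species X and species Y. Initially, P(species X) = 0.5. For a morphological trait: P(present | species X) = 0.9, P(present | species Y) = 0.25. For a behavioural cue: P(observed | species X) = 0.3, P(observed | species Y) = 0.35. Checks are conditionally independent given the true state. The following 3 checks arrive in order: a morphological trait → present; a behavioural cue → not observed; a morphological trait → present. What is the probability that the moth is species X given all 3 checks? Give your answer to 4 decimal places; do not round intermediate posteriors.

0.9331

After a morphological trait='present': P(species X) = 0.9·0.5000 / (0.9·0.5000 + 0.25·0.5000) ≈ 0.7826
After a behavioural cue='not observed': P(species X) = 0.7·0.7826 / (0.7·0.7826 + 0.65·0.2174) ≈ 0.7950
After a morphological trait='present': P(species X) = 0.9·0.7950 / (0.9·0.7950 + 0.25·0.2050) ≈ 0.9331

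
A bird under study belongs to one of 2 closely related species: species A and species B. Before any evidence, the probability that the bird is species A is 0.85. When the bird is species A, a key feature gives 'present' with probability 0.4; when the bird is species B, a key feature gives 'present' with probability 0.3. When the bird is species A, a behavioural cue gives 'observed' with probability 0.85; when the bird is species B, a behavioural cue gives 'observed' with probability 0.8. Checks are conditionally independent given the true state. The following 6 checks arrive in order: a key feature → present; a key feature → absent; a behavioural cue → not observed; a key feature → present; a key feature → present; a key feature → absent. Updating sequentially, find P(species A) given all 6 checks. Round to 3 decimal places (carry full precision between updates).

0.881

Each posterior becomes the prior for the next update.
After a key feature='present': P(species A) = 0.4·0.8500 / (0.4·0.8500 + 0.3·0.1500) ≈ 0.8831
After a key feature='absent': P(species A) = 0.6·0.8831 / (0.6·0.8831 + 0.7·0.1169) ≈ 0.8662
After a behavioural cue='not observed': P(species A) = 0.15·0.8662 / (0.15·0.8662 + 0.2·0.1338) ≈ 0.8293
After a key feature='present': P(species A) = 0.4·0.8293 / (0.4·0.8293 + 0.3·0.1707) ≈ 0.8662
After a key feature='present': P(species A) = 0.4·0.8662 / (0.4·0.8662 + 0.3·0.1338) ≈ 0.8962
After a key feature='absent': P(species A) = 0.6·0.8962 / (0.6·0.8962 + 0.7·0.1038) ≈ 0.8810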